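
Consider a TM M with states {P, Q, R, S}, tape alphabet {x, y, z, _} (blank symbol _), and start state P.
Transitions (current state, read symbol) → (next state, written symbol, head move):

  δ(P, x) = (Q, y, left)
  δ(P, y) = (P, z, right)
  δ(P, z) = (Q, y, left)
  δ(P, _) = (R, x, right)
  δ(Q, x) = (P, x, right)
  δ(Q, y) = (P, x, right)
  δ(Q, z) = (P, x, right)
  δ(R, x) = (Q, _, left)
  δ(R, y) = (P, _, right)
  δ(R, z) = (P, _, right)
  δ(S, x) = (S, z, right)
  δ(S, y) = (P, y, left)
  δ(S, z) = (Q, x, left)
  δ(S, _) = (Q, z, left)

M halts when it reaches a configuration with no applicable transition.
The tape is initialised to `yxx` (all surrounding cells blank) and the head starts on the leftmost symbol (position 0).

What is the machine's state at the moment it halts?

P | [y]xx__   read y → write z, move right, go to P
P | z[x]x__   read x → write y, move left, go to Q
Q | [z]yx__   read z → write x, move right, go to P
P | x[y]x__   read y → write z, move right, go to P
P | xz[x]__   read x → write y, move left, go to Q
Q | x[z]y__   read z → write x, move right, go to P
P | xx[y]__   read y → write z, move right, go to P
P | xxz[_]_   read _ → write x, move right, go to R
R | xxzx[_]
No transition is defined for (R, _); M halts in state R.

R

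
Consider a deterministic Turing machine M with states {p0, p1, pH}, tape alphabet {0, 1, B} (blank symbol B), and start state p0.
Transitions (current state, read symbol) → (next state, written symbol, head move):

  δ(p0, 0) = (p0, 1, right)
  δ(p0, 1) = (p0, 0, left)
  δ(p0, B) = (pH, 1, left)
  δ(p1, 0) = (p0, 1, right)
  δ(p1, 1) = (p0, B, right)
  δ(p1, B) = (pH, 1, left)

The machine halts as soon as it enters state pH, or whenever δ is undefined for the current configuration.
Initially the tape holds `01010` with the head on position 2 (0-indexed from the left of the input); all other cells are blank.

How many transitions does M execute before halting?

10

p0 | 01[0]10B   read 0 → write 1, move right, go to p0
p0 | 011[1]0B   read 1 → write 0, move left, go to p0
p0 | 01[1]00B   read 1 → write 0, move left, go to p0
p0 | 0[1]000B   read 1 → write 0, move left, go to p0
p0 | [0]0000B   read 0 → write 1, move right, go to p0
p0 | 1[0]000B   read 0 → write 1, move right, go to p0
p0 | 11[0]00B   read 0 → write 1, move right, go to p0
p0 | 111[0]0B   read 0 → write 1, move right, go to p0
p0 | 1111[0]B   read 0 → write 1, move right, go to p0
p0 | 11111[B]   read B → write 1, move left, go to pH
pH | 1111[1]1
M halts after 10 transitions.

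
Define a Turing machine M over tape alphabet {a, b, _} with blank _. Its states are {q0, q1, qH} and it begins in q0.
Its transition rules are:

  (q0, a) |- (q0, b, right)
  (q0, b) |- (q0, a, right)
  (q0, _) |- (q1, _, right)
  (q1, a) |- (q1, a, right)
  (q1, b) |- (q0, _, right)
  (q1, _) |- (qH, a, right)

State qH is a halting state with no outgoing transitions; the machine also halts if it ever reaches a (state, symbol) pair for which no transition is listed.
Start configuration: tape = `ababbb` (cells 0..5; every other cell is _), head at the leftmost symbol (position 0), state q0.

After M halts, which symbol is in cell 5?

q0 | [a]babbb___   read a → write b, move right, go to q0
q0 | b[b]abbb___   read b → write a, move right, go to q0
q0 | ba[a]bbb___   read a → write b, move right, go to q0
q0 | bab[b]bb___   read b → write a, move right, go to q0
q0 | baba[b]b___   read b → write a, move right, go to q0
q0 | babaa[b]___   read b → write a, move right, go to q0
q0 | babaaa[_]__   read _ → write _, move right, go to q1
q1 | babaaa_[_]_   read _ → write a, move right, go to qH
qH | babaaa_a[_]
Cell 5 holds a when M halts.

a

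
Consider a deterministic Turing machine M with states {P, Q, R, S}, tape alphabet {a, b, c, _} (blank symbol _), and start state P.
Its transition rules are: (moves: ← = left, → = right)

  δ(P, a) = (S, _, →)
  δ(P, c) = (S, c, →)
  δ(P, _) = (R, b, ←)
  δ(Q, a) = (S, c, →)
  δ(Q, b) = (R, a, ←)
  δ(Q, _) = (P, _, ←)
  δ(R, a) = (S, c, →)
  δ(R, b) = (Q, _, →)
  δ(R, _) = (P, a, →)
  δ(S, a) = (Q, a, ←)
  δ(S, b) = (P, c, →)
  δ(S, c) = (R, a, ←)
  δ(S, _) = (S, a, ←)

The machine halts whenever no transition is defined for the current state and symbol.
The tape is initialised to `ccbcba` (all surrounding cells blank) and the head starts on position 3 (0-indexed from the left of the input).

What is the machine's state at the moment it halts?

R

P | ccb[c]ba_   read c → write c, move →, go to S
S | ccbc[b]a_   read b → write c, move →, go to P
P | ccbcc[a]_   read a → write _, move →, go to S
S | ccbcc_[_]   read _ → write a, move ←, go to S
S | ccbcc[_]a   read _ → write a, move ←, go to S
S | ccbc[c]aa   read c → write a, move ←, go to R
R | ccb[c]aaa
No transition is defined for (R, c); M halts in state R.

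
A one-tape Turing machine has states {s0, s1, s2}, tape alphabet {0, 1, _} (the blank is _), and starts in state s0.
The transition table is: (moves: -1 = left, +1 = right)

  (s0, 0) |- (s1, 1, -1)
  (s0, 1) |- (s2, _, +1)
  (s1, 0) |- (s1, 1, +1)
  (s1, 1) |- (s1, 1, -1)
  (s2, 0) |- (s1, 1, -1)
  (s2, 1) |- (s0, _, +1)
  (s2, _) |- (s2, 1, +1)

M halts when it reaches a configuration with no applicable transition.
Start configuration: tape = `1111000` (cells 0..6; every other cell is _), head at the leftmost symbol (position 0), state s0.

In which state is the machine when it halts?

s1

state=s0 head=0 tape=[1]111000   (s0,1)→(s2,_,+1)
state=s2 head=1 tape=_[1]11000   (s2,1)→(s0,_,+1)
state=s0 head=2 tape=__[1]1000   (s0,1)→(s2,_,+1)
state=s2 head=3 tape=___[1]000   (s2,1)→(s0,_,+1)
state=s0 head=4 tape=____[0]00   (s0,0)→(s1,1,-1)
state=s1 head=3 tape=___[_]100
No transition is defined for (s1, _); M halts in state s1.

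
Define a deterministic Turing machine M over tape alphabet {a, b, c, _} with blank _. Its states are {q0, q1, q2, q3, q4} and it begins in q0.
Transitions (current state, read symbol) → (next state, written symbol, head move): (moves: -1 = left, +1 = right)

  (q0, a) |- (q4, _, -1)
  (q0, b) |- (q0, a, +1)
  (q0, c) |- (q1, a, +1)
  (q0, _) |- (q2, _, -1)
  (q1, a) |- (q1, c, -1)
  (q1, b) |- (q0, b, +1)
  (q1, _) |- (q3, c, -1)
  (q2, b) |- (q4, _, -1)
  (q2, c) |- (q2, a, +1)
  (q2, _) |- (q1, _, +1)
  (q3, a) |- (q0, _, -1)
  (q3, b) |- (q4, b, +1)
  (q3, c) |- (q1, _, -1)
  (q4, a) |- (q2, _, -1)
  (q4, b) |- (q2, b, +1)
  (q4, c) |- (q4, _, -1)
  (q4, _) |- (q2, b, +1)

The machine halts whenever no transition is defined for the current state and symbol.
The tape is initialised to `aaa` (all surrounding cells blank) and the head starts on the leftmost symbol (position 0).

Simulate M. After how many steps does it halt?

q0 | _[a]aa   read a → write _, move -1, go to q4
q4 | [_]_aa   read _ → write b, move +1, go to q2
q2 | b[_]aa   read _ → write _, move +1, go to q1
q1 | b_[a]a   read a → write c, move -1, go to q1
q1 | b[_]ca   read _ → write c, move -1, go to q3
q3 | [b]cca   read b → write b, move +1, go to q4
q4 | b[c]ca   read c → write _, move -1, go to q4
q4 | [b]_ca   read b → write b, move +1, go to q2
q2 | b[_]ca   read _ → write _, move +1, go to q1
q1 | b_[c]a
M halts after 9 transitions.

9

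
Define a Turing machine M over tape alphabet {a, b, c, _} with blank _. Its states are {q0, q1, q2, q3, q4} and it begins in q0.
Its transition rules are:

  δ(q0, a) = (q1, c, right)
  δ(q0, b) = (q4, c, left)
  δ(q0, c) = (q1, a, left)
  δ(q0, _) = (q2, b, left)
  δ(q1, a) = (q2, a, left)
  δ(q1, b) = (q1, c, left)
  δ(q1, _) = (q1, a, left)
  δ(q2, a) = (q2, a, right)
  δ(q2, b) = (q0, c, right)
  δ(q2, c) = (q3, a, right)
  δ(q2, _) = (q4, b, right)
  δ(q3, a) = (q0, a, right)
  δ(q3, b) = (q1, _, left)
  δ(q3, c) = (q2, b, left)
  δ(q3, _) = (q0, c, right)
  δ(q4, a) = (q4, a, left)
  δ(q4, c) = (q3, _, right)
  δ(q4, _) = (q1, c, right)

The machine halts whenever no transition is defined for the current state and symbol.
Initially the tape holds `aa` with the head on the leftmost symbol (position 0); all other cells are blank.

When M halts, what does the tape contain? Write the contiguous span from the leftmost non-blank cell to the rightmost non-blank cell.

q0 | [a]a____   read a → write c, move right, go to q1
q1 | c[a]____   read a → write a, move left, go to q2
q2 | [c]a____   read c → write a, move right, go to q3
q3 | a[a]____   read a → write a, move right, go to q0
q0 | aa[_]___   read _ → write b, move left, go to q2
q2 | a[a]b___   read a → write a, move right, go to q2
q2 | aa[b]___   read b → write c, move right, go to q0
q0 | aac[_]__   read _ → write b, move left, go to q2
q2 | aa[c]b__   read c → write a, move right, go to q3
q3 | aaa[b]__   read b → write _, move left, go to q1
q1 | aa[a]___   read a → write a, move left, go to q2
q2 | a[a]a___   read a → write a, move right, go to q2
q2 | aa[a]___   read a → write a, move right, go to q2
q2 | aaa[_]__   read _ → write b, move right, go to q4
q4 | aaab[_]_   read _ → write c, move right, go to q1
q1 | aaabc[_]   read _ → write a, move left, go to q1
q1 | aaab[c]a
The non-blank tape span at halt is aaabca.

aaabca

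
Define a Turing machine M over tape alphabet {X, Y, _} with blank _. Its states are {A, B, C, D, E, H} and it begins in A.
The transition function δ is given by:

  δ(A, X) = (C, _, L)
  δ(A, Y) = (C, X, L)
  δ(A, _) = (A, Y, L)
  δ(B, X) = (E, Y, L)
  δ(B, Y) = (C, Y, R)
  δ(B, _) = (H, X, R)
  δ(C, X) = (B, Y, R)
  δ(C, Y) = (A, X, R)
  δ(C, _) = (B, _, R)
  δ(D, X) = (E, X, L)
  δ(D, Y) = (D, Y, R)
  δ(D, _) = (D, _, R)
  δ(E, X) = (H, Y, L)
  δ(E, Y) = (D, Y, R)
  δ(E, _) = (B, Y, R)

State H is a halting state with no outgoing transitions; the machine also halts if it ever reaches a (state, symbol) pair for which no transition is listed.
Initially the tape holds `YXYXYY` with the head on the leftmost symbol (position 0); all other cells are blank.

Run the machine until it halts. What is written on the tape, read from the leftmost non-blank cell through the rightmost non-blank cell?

state=A head=0 tape=__[Y]XYXYY_   (A,Y)→(C,X,L)
state=C head=-1 tape=_[_]XXYXYY_   (C,_)→(B,_,R)
state=B head=0 tape=__[X]XYXYY_   (B,X)→(E,Y,L)
state=E head=-1 tape=_[_]YXYXYY_   (E,_)→(B,Y,R)
state=B head=0 tape=_Y[Y]XYXYY_   (B,Y)→(C,Y,R)
state=C head=1 tape=_YY[X]YXYY_   (C,X)→(B,Y,R)
state=B head=2 tape=_YYY[Y]XYY_   (B,Y)→(C,Y,R)
state=C head=3 tape=_YYYY[X]YY_   (C,X)→(B,Y,R)
state=B head=4 tape=_YYYYY[Y]Y_   (B,Y)→(C,Y,R)
state=C head=5 tape=_YYYYYY[Y]_   (C,Y)→(A,X,R)
state=A head=6 tape=_YYYYYYX[_]   (A,_)→(A,Y,L)
state=A head=5 tape=_YYYYYY[X]Y   (A,X)→(C,_,L)
state=C head=4 tape=_YYYYY[Y]_Y   (C,Y)→(A,X,R)
state=A head=5 tape=_YYYYYX[_]Y   (A,_)→(A,Y,L)
state=A head=4 tape=_YYYYY[X]YY   (A,X)→(C,_,L)
state=C head=3 tape=_YYYY[Y]_YY   (C,Y)→(A,X,R)
state=A head=4 tape=_YYYYX[_]YY   (A,_)→(A,Y,L)
state=A head=3 tape=_YYYY[X]YYY   (A,X)→(C,_,L)
state=C head=2 tape=_YYY[Y]_YYY   (C,Y)→(A,X,R)
state=A head=3 tape=_YYYX[_]YYY   (A,_)→(A,Y,L)
state=A head=2 tape=_YYY[X]YYYY   (A,X)→(C,_,L)
state=C head=1 tape=_YY[Y]_YYYY   (C,Y)→(A,X,R)
state=A head=2 tape=_YYX[_]YYYY   (A,_)→(A,Y,L)
state=A head=1 tape=_YY[X]YYYYY   (A,X)→(C,_,L)
state=C head=0 tape=_Y[Y]_YYYYY   (C,Y)→(A,X,R)
state=A head=1 tape=_YX[_]YYYYY   (A,_)→(A,Y,L)
state=A head=0 tape=_Y[X]YYYYYY   (A,X)→(C,_,L)
state=C head=-1 tape=_[Y]_YYYYYY   (C,Y)→(A,X,R)
state=A head=0 tape=_X[_]YYYYYY   (A,_)→(A,Y,L)
state=A head=-1 tape=_[X]YYYYYYY   (A,X)→(C,_,L)
state=C head=-2 tape=[_]_YYYYYYY   (C,_)→(B,_,R)
state=B head=-1 tape=_[_]YYYYYYY   (B,_)→(H,X,R)
state=H head=0 tape=_X[Y]YYYYYY
The non-blank tape span at halt is XYYYYYYY.

XYYYYYYY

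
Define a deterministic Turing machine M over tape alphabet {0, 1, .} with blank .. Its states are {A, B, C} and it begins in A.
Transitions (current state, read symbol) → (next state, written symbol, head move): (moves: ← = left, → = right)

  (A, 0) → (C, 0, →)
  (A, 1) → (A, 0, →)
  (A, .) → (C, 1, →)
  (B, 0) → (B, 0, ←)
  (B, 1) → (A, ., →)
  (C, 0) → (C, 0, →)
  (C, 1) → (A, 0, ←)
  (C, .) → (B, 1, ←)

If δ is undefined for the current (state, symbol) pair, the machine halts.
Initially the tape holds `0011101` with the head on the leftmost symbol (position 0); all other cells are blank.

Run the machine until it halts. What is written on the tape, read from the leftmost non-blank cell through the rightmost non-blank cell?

00000001

state=A head=0 tape=.[0]011101.   (A,0)→(C,0,→)
state=C head=1 tape=.0[0]11101.   (C,0)→(C,0,→)
state=C head=2 tape=.00[1]1101.   (C,1)→(A,0,←)
state=A head=1 tape=.0[0]01101.   (A,0)→(C,0,→)
state=C head=2 tape=.00[0]1101.   (C,0)→(C,0,→)
state=C head=3 tape=.000[1]101.   (C,1)→(A,0,←)
state=A head=2 tape=.00[0]0101.   (A,0)→(C,0,→)
state=C head=3 tape=.000[0]101.   (C,0)→(C,0,→)
state=C head=4 tape=.0000[1]01.   (C,1)→(A,0,←)
state=A head=3 tape=.000[0]001.   (A,0)→(C,0,→)
state=C head=4 tape=.0000[0]01.   (C,0)→(C,0,→)
state=C head=5 tape=.00000[0]1.   (C,0)→(C,0,→)
state=C head=6 tape=.000000[1].   (C,1)→(A,0,←)
state=A head=5 tape=.00000[0]0.   (A,0)→(C,0,→)
state=C head=6 tape=.000000[0].   (C,0)→(C,0,→)
state=C head=7 tape=.0000000[.]   (C,.)→(B,1,←)
state=B head=6 tape=.000000[0]1   (B,0)→(B,0,←)
state=B head=5 tape=.00000[0]01   (B,0)→(B,0,←)
state=B head=4 tape=.0000[0]001   (B,0)→(B,0,←)
state=B head=3 tape=.000[0]0001   (B,0)→(B,0,←)
state=B head=2 tape=.00[0]00001   (B,0)→(B,0,←)
state=B head=1 tape=.0[0]000001   (B,0)→(B,0,←)
state=B head=0 tape=.[0]0000001   (B,0)→(B,0,←)
state=B head=-1 tape=[.]00000001
The non-blank tape span at halt is 00000001.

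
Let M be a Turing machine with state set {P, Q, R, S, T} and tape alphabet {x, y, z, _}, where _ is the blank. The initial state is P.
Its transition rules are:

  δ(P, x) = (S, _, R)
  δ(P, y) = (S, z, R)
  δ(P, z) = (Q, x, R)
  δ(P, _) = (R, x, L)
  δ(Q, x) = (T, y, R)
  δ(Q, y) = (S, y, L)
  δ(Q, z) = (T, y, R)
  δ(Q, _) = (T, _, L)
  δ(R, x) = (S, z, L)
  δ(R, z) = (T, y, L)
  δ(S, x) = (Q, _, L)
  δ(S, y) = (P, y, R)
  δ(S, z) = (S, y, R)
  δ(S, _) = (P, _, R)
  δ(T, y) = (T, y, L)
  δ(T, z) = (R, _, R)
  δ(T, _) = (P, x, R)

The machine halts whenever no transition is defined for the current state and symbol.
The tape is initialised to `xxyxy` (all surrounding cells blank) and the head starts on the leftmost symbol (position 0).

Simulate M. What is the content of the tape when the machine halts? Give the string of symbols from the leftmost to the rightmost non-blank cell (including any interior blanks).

state=P head=0 tape=__[x]xyxy__   (P,x)→(S,_,R)
state=S head=1 tape=___[x]yxy__   (S,x)→(Q,_,L)
state=Q head=0 tape=__[_]_yxy__   (Q,_)→(T,_,L)
state=T head=-1 tape=_[_]__yxy__   (T,_)→(P,x,R)
state=P head=0 tape=_x[_]_yxy__   (P,_)→(R,x,L)
state=R head=-1 tape=_[x]x_yxy__   (R,x)→(S,z,L)
state=S head=-2 tape=[_]zx_yxy__   (S,_)→(P,_,R)
state=P head=-1 tape=_[z]x_yxy__   (P,z)→(Q,x,R)
state=Q head=0 tape=_x[x]_yxy__   (Q,x)→(T,y,R)
state=T head=1 tape=_xy[_]yxy__   (T,_)→(P,x,R)
state=P head=2 tape=_xyx[y]xy__   (P,y)→(S,z,R)
state=S head=3 tape=_xyxz[x]y__   (S,x)→(Q,_,L)
state=Q head=2 tape=_xyx[z]_y__   (Q,z)→(T,y,R)
state=T head=3 tape=_xyxy[_]y__   (T,_)→(P,x,R)
state=P head=4 tape=_xyxyx[y]__   (P,y)→(S,z,R)
state=S head=5 tape=_xyxyxz[_]_   (S,_)→(P,_,R)
state=P head=6 tape=_xyxyxz_[_]   (P,_)→(R,x,L)
state=R head=5 tape=_xyxyxz[_]x
The non-blank tape span at halt is xyxyxz_x.

xyxyxz_x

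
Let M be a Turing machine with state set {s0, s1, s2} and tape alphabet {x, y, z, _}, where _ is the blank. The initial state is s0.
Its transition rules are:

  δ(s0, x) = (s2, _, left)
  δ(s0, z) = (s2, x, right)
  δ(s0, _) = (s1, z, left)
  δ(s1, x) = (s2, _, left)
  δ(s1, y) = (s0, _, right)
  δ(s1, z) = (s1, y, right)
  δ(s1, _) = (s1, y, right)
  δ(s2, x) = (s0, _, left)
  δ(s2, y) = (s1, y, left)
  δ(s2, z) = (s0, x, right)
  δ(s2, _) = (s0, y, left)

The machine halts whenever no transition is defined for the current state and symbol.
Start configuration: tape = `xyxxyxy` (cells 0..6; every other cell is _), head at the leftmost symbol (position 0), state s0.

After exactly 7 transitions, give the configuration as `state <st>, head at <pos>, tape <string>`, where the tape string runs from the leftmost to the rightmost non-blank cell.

state=s0 head=0 tape=___[x]yxxyxy   (s0,x)→(s2,_,left)
state=s2 head=-1 tape=__[_]_yxxyxy   (s2,_)→(s0,y,left)
state=s0 head=-2 tape=_[_]y_yxxyxy   (s0,_)→(s1,z,left)
state=s1 head=-3 tape=[_]zy_yxxyxy   (s1,_)→(s1,y,right)
state=s1 head=-2 tape=y[z]y_yxxyxy   (s1,z)→(s1,y,right)
state=s1 head=-1 tape=yy[y]_yxxyxy   (s1,y)→(s0,_,right)
state=s0 head=0 tape=yy_[_]yxxyxy   (s0,_)→(s1,z,left)
state=s1 head=-1 tape=yy[_]zyxxyxy
After 7 steps: state s1, head at -1, tape yy_zyxxyxy.

state s1, head at -1, tape yy_zyxxyxy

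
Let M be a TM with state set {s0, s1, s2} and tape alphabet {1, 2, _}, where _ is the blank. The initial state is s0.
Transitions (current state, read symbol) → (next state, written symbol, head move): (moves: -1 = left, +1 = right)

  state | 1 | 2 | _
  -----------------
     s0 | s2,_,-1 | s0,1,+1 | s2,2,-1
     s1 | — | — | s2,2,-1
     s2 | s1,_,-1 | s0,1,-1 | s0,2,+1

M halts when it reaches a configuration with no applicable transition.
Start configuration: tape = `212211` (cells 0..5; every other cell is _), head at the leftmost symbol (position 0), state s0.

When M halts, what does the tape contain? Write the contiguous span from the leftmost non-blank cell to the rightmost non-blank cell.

state=s0 head=0 tape=__[2]12211   (s0,2)→(s0,1,+1)
state=s0 head=1 tape=__1[1]2211   (s0,1)→(s2,_,-1)
state=s2 head=0 tape=__[1]_2211   (s2,1)→(s1,_,-1)
state=s1 head=-1 tape=_[_]__2211   (s1,_)→(s2,2,-1)
state=s2 head=-2 tape=[_]2__2211   (s2,_)→(s0,2,+1)
state=s0 head=-1 tape=2[2]__2211   (s0,2)→(s0,1,+1)
state=s0 head=0 tape=21[_]_2211   (s0,_)→(s2,2,-1)
state=s2 head=-1 tape=2[1]2_2211   (s2,1)→(s1,_,-1)
state=s1 head=-2 tape=[2]_2_2211
The non-blank tape span at halt is 2_2_2211.

2_2_2211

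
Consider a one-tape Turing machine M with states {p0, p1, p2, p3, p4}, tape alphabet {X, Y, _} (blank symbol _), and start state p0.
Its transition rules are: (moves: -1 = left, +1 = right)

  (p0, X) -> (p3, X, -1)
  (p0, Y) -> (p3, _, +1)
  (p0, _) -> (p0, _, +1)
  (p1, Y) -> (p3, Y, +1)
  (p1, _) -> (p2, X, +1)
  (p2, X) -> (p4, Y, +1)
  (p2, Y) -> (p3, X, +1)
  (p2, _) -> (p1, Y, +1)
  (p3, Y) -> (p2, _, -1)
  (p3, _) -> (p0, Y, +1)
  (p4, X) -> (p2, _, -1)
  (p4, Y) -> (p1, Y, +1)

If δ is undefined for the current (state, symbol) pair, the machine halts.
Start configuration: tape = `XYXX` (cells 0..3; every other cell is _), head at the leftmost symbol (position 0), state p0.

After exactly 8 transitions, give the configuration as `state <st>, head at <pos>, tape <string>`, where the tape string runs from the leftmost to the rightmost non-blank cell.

state p1, head at 2, tape YXYYXX

state=p0 head=0 tape=__[X]YXX   (p0,X)→(p3,X,-1)
state=p3 head=-1 tape=_[_]XYXX   (p3,_)→(p0,Y,+1)
state=p0 head=0 tape=_Y[X]YXX   (p0,X)→(p3,X,-1)
state=p3 head=-1 tape=_[Y]XYXX   (p3,Y)→(p2,_,-1)
state=p2 head=-2 tape=[_]_XYXX   (p2,_)→(p1,Y,+1)
state=p1 head=-1 tape=Y[_]XYXX   (p1,_)→(p2,X,+1)
state=p2 head=0 tape=YX[X]YXX   (p2,X)→(p4,Y,+1)
state=p4 head=1 tape=YXY[Y]XX   (p4,Y)→(p1,Y,+1)
state=p1 head=2 tape=YXYY[X]X
After 8 steps: state p1, head at 2, tape YXYYXX.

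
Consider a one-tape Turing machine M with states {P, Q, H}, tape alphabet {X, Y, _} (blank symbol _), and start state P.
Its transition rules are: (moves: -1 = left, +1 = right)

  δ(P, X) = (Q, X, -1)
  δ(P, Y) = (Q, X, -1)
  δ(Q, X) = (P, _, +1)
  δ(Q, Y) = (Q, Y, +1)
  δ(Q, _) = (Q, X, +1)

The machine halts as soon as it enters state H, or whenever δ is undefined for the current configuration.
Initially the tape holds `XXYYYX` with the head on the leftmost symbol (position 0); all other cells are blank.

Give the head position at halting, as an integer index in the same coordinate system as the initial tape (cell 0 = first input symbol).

state=P head=0 tape=_[X]XYYYX_   (P,X)→(Q,X,-1)
state=Q head=-1 tape=[_]XXYYYX_   (Q,_)→(Q,X,+1)
state=Q head=0 tape=X[X]XYYYX_   (Q,X)→(P,_,+1)
state=P head=1 tape=X_[X]YYYX_   (P,X)→(Q,X,-1)
state=Q head=0 tape=X[_]XYYYX_   (Q,_)→(Q,X,+1)
state=Q head=1 tape=XX[X]YYYX_   (Q,X)→(P,_,+1)
state=P head=2 tape=XX_[Y]YYX_   (P,Y)→(Q,X,-1)
state=Q head=1 tape=XX[_]XYYX_   (Q,_)→(Q,X,+1)
state=Q head=2 tape=XXX[X]YYX_   (Q,X)→(P,_,+1)
state=P head=3 tape=XXX_[Y]YX_   (P,Y)→(Q,X,-1)
state=Q head=2 tape=XXX[_]XYX_   (Q,_)→(Q,X,+1)
state=Q head=3 tape=XXXX[X]YX_   (Q,X)→(P,_,+1)
state=P head=4 tape=XXXX_[Y]X_   (P,Y)→(Q,X,-1)
state=Q head=3 tape=XXXX[_]XX_   (Q,_)→(Q,X,+1)
state=Q head=4 tape=XXXXX[X]X_   (Q,X)→(P,_,+1)
state=P head=5 tape=XXXXX_[X]_   (P,X)→(Q,X,-1)
state=Q head=4 tape=XXXXX[_]X_   (Q,_)→(Q,X,+1)
state=Q head=5 tape=XXXXXX[X]_   (Q,X)→(P,_,+1)
state=P head=6 tape=XXXXXX_[_]
At halt the head is at cell 6.

6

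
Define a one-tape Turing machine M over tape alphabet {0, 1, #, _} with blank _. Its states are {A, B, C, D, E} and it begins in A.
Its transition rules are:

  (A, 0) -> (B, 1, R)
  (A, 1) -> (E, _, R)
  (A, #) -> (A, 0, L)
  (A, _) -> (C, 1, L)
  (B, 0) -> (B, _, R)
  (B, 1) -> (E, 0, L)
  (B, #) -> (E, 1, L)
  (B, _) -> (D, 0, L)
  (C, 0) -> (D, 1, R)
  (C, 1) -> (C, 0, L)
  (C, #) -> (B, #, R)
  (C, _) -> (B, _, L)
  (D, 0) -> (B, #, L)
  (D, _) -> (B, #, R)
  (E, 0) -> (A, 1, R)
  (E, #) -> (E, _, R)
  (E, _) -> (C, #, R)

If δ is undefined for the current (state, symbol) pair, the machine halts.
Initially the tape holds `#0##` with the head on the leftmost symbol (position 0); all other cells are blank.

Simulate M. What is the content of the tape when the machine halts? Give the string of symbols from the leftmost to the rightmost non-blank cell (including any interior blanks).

state=A head=0 tape=____[#]0##   (A,#)→(A,0,L)
state=A head=-1 tape=___[_]00##   (A,_)→(C,1,L)
state=C head=-2 tape=__[_]100##   (C,_)→(B,_,L)
state=B head=-3 tape=_[_]_100##   (B,_)→(D,0,L)
state=D head=-4 tape=[_]0_100##   (D,_)→(B,#,R)
state=B head=-3 tape=#[0]_100##   (B,0)→(B,_,R)
state=B head=-2 tape=#_[_]100##   (B,_)→(D,0,L)
state=D head=-3 tape=#[_]0100##   (D,_)→(B,#,R)
state=B head=-2 tape=##[0]100##   (B,0)→(B,_,R)
state=B head=-1 tape=##_[1]00##   (B,1)→(E,0,L)
state=E head=-2 tape=##[_]000##   (E,_)→(C,#,R)
state=C head=-1 tape=###[0]00##   (C,0)→(D,1,R)
state=D head=0 tape=###1[0]0##   (D,0)→(B,#,L)
state=B head=-1 tape=###[1]#0##   (B,1)→(E,0,L)
state=E head=-2 tape=##[#]0#0##   (E,#)→(E,_,R)
state=E head=-1 tape=##_[0]#0##   (E,0)→(A,1,R)
state=A head=0 tape=##_1[#]0##   (A,#)→(A,0,L)
state=A head=-1 tape=##_[1]00##   (A,1)→(E,_,R)
state=E head=0 tape=##__[0]0##   (E,0)→(A,1,R)
state=A head=1 tape=##__1[0]##   (A,0)→(B,1,R)
state=B head=2 tape=##__11[#]#   (B,#)→(E,1,L)
state=E head=1 tape=##__1[1]1#
The non-blank tape span at halt is ##__111#.

##__111#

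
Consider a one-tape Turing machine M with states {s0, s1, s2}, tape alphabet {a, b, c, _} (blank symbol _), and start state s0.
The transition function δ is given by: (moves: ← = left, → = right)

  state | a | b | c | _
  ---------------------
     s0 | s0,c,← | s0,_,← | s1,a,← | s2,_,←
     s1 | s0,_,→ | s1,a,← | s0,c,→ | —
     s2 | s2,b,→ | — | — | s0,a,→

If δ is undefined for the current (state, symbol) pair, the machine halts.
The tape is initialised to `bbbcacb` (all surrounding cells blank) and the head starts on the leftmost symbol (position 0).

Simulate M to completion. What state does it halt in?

s2

state=s0 head=0 tape=____[b]bbcacb   (s0,b)→(s0,_,←)
state=s0 head=-1 tape=___[_]_bbcacb   (s0,_)→(s2,_,←)
state=s2 head=-2 tape=__[_]__bbcacb   (s2,_)→(s0,a,→)
state=s0 head=-1 tape=__a[_]_bbcacb   (s0,_)→(s2,_,←)
state=s2 head=-2 tape=__[a]__bbcacb   (s2,a)→(s2,b,→)
state=s2 head=-1 tape=__b[_]_bbcacb   (s2,_)→(s0,a,→)
state=s0 head=0 tape=__ba[_]bbcacb   (s0,_)→(s2,_,←)
state=s2 head=-1 tape=__b[a]_bbcacb   (s2,a)→(s2,b,→)
state=s2 head=0 tape=__bb[_]bbcacb   (s2,_)→(s0,a,→)
state=s0 head=1 tape=__bba[b]bcacb   (s0,b)→(s0,_,←)
state=s0 head=0 tape=__bb[a]_bcacb   (s0,a)→(s0,c,←)
state=s0 head=-1 tape=__b[b]c_bcacb   (s0,b)→(s0,_,←)
state=s0 head=-2 tape=__[b]_c_bcacb   (s0,b)→(s0,_,←)
state=s0 head=-3 tape=_[_]__c_bcacb   (s0,_)→(s2,_,←)
state=s2 head=-4 tape=[_]___c_bcacb   (s2,_)→(s0,a,→)
state=s0 head=-3 tape=a[_]__c_bcacb   (s0,_)→(s2,_,←)
state=s2 head=-4 tape=[a]___c_bcacb   (s2,a)→(s2,b,→)
state=s2 head=-3 tape=b[_]__c_bcacb   (s2,_)→(s0,a,→)
state=s0 head=-2 tape=ba[_]_c_bcacb   (s0,_)→(s2,_,←)
state=s2 head=-3 tape=b[a]__c_bcacb   (s2,a)→(s2,b,→)
state=s2 head=-2 tape=bb[_]_c_bcacb   (s2,_)→(s0,a,→)
state=s0 head=-1 tape=bba[_]c_bcacb   (s0,_)→(s2,_,←)
state=s2 head=-2 tape=bb[a]_c_bcacb   (s2,a)→(s2,b,→)
state=s2 head=-1 tape=bbb[_]c_bcacb   (s2,_)→(s0,a,→)
state=s0 head=0 tape=bbba[c]_bcacb   (s0,c)→(s1,a,←)
state=s1 head=-1 tape=bbb[a]a_bcacb   (s1,a)→(s0,_,→)
state=s0 head=0 tape=bbb_[a]_bcacb   (s0,a)→(s0,c,←)
state=s0 head=-1 tape=bbb[_]c_bcacb   (s0,_)→(s2,_,←)
state=s2 head=-2 tape=bb[b]_c_bcacb
No transition is defined for (s2, b); M halts in state s2.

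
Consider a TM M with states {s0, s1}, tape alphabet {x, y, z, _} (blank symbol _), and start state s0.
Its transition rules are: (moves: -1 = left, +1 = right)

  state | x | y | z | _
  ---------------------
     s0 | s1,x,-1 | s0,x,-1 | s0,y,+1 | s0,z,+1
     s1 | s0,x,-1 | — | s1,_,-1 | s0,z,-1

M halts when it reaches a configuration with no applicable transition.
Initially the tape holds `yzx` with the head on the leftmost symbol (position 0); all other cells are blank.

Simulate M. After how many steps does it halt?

10

s0 | ___[y]zx   read y → write x, move -1, go to s0
s0 | __[_]xzx   read _ → write z, move +1, go to s0
s0 | __z[x]zx   read x → write x, move -1, go to s1
s1 | __[z]xzx   read z → write _, move -1, go to s1
s1 | _[_]_xzx   read _ → write z, move -1, go to s0
s0 | [_]z_xzx   read _ → write z, move +1, go to s0
s0 | z[z]_xzx   read z → write y, move +1, go to s0
s0 | zy[_]xzx   read _ → write z, move +1, go to s0
s0 | zyz[x]zx   read x → write x, move -1, go to s1
s1 | zy[z]xzx   read z → write _, move -1, go to s1
s1 | z[y]_xzx
M halts after 10 transitions.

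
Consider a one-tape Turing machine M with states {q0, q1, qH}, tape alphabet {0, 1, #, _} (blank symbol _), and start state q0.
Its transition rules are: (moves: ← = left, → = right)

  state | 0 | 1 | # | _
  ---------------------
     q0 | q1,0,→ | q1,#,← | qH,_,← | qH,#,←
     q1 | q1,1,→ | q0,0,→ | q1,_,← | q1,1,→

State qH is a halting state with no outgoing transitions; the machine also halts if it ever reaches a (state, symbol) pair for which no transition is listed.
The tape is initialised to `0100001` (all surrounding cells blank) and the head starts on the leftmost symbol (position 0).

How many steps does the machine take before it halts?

q0 | [0]100001_   read 0 → write 0, move →, go to q1
q1 | 0[1]00001_   read 1 → write 0, move →, go to q0
q0 | 00[0]0001_   read 0 → write 0, move →, go to q1
q1 | 000[0]001_   read 0 → write 1, move →, go to q1
q1 | 0001[0]01_   read 0 → write 1, move →, go to q1
q1 | 00011[0]1_   read 0 → write 1, move →, go to q1
q1 | 000111[1]_   read 1 → write 0, move →, go to q0
q0 | 0001110[_]   read _ → write #, move ←, go to qH
qH | 000111[0]#
M halts after 8 transitions.

8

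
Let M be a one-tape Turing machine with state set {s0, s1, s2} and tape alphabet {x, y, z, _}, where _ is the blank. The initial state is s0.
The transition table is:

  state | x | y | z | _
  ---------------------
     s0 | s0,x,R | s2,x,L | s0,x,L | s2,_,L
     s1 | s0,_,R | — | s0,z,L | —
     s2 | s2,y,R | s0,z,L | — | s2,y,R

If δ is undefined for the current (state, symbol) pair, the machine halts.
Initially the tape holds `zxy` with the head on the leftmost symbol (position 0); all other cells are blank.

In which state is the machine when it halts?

state=s0 head=0 tape=____[z]xy   (s0,z)→(s0,x,L)
state=s0 head=-1 tape=___[_]xxy   (s0,_)→(s2,_,L)
state=s2 head=-2 tape=__[_]_xxy   (s2,_)→(s2,y,R)
state=s2 head=-1 tape=__y[_]xxy   (s2,_)→(s2,y,R)
state=s2 head=0 tape=__yy[x]xy   (s2,x)→(s2,y,R)
state=s2 head=1 tape=__yyy[x]y   (s2,x)→(s2,y,R)
state=s2 head=2 tape=__yyyy[y]   (s2,y)→(s0,z,L)
state=s0 head=1 tape=__yyy[y]z   (s0,y)→(s2,x,L)
state=s2 head=0 tape=__yy[y]xz   (s2,y)→(s0,z,L)
state=s0 head=-1 tape=__y[y]zxz   (s0,y)→(s2,x,L)
state=s2 head=-2 tape=__[y]xzxz   (s2,y)→(s0,z,L)
state=s0 head=-3 tape=_[_]zxzxz   (s0,_)→(s2,_,L)
state=s2 head=-4 tape=[_]_zxzxz   (s2,_)→(s2,y,R)
state=s2 head=-3 tape=y[_]zxzxz   (s2,_)→(s2,y,R)
state=s2 head=-2 tape=yy[z]xzxz
No transition is defined for (s2, z); M halts in state s2.

s2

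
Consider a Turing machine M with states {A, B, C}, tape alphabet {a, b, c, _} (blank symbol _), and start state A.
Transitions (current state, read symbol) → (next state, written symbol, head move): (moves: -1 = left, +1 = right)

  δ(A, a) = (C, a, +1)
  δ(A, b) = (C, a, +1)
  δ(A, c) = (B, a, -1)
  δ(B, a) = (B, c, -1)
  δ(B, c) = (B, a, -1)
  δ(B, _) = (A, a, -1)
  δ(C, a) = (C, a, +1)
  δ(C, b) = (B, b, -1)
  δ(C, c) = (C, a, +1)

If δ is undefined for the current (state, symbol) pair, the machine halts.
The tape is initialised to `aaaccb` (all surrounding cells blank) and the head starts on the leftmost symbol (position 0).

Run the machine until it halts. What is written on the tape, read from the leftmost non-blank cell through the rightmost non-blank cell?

state=A head=0 tape=__[a]aaccb   (A,a)→(C,a,+1)
state=C head=1 tape=__a[a]accb   (C,a)→(C,a,+1)
state=C head=2 tape=__aa[a]ccb   (C,a)→(C,a,+1)
state=C head=3 tape=__aaa[c]cb   (C,c)→(C,a,+1)
state=C head=4 tape=__aaaa[c]b   (C,c)→(C,a,+1)
state=C head=5 tape=__aaaaa[b]   (C,b)→(B,b,-1)
state=B head=4 tape=__aaaa[a]b   (B,a)→(B,c,-1)
state=B head=3 tape=__aaa[a]cb   (B,a)→(B,c,-1)
state=B head=2 tape=__aa[a]ccb   (B,a)→(B,c,-1)
state=B head=1 tape=__a[a]cccb   (B,a)→(B,c,-1)
state=B head=0 tape=__[a]ccccb   (B,a)→(B,c,-1)
state=B head=-1 tape=_[_]cccccb   (B,_)→(A,a,-1)
state=A head=-2 tape=[_]acccccb
The non-blank tape span at halt is acccccb.

acccccb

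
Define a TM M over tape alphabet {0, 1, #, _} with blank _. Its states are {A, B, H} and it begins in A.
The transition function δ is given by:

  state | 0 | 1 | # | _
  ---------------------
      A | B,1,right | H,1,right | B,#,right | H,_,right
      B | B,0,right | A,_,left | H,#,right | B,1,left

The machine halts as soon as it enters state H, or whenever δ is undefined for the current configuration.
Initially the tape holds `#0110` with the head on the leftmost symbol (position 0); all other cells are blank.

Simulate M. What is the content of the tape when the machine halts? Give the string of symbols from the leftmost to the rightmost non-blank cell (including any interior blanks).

#1110

state=A head=0 tape=[#]0110   (A,#)→(B,#,right)
state=B head=1 tape=#[0]110   (B,0)→(B,0,right)
state=B head=2 tape=#0[1]10   (B,1)→(A,_,left)
state=A head=1 tape=#[0]_10   (A,0)→(B,1,right)
state=B head=2 tape=#1[_]10   (B,_)→(B,1,left)
state=B head=1 tape=#[1]110   (B,1)→(A,_,left)
state=A head=0 tape=[#]_110   (A,#)→(B,#,right)
state=B head=1 tape=#[_]110   (B,_)→(B,1,left)
state=B head=0 tape=[#]1110   (B,#)→(H,#,right)
state=H head=1 tape=#[1]110
The non-blank tape span at halt is #1110.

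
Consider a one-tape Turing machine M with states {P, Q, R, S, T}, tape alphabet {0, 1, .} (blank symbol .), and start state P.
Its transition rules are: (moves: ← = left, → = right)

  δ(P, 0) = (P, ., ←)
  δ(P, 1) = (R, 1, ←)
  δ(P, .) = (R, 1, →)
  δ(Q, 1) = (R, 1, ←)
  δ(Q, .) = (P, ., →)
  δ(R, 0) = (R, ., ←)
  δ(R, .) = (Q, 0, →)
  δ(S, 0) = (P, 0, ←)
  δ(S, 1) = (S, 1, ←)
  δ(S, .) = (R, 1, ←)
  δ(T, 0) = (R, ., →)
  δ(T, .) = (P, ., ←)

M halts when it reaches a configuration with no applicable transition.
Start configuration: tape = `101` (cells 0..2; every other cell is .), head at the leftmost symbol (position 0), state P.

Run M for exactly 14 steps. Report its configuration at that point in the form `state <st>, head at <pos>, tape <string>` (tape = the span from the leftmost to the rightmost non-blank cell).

state R, head at 0, tape 0.1101

P | ...[1]01   read 1 → write 1, move ←, go to R
R | ..[.]101   read . → write 0, move →, go to Q
Q | ..0[1]01   read 1 → write 1, move ←, go to R
R | ..[0]101   read 0 → write ., move ←, go to R
R | .[.].101   read . → write 0, move →, go to Q
Q | .0[.]101   read . → write ., move →, go to P
P | .0.[1]01   read 1 → write 1, move ←, go to R
R | .0[.]101   read . → write 0, move →, go to Q
Q | .00[1]01   read 1 → write 1, move ←, go to R
R | .0[0]101   read 0 → write ., move ←, go to R
R | .[0].101   read 0 → write ., move ←, go to R
R | [.]..101   read . → write 0, move →, go to Q
Q | 0[.].101   read . → write ., move →, go to P
P | 0.[.]101   read . → write 1, move →, go to R
R | 0.1[1]01
After 14 steps: state R, head at 0, tape 0.1101.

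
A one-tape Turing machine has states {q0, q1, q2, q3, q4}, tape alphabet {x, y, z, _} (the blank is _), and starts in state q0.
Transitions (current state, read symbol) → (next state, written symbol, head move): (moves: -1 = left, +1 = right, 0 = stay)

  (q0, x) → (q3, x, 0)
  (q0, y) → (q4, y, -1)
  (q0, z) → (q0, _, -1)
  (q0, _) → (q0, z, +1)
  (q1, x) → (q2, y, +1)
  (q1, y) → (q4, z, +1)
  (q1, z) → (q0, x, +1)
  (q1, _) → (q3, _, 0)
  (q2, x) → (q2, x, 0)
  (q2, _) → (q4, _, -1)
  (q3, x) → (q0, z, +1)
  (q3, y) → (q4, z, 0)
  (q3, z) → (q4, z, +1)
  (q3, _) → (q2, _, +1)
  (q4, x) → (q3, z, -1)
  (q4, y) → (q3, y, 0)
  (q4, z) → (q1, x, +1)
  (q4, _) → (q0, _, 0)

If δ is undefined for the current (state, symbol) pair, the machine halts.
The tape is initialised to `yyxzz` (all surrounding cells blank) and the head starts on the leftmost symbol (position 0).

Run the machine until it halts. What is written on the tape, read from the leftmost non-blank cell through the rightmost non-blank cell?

state=q0 head=0 tape=_[y]yxzz   (q0,y)→(q4,y,-1)
state=q4 head=-1 tape=[_]yyxzz   (q4,_)→(q0,_,0)
state=q0 head=-1 tape=[_]yyxzz   (q0,_)→(q0,z,+1)
state=q0 head=0 tape=z[y]yxzz   (q0,y)→(q4,y,-1)
state=q4 head=-1 tape=[z]yyxzz   (q4,z)→(q1,x,+1)
state=q1 head=0 tape=x[y]yxzz   (q1,y)→(q4,z,+1)
state=q4 head=1 tape=xz[y]xzz   (q4,y)→(q3,y,0)
state=q3 head=1 tape=xz[y]xzz   (q3,y)→(q4,z,0)
state=q4 head=1 tape=xz[z]xzz   (q4,z)→(q1,x,+1)
state=q1 head=2 tape=xzx[x]zz   (q1,x)→(q2,y,+1)
state=q2 head=3 tape=xzxy[z]z
The non-blank tape span at halt is xzxyzz.

xzxyzz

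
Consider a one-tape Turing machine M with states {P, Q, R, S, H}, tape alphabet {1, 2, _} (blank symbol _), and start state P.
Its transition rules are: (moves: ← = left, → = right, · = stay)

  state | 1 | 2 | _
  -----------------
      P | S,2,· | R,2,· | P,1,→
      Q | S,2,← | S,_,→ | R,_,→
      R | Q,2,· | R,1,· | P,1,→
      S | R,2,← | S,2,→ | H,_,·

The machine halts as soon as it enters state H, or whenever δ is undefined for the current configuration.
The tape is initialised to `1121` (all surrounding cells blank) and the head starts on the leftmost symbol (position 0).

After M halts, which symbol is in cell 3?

2

state=P head=0 tape=[1]121_   (P,1)→(S,2,·)
state=S head=0 tape=[2]121_   (S,2)→(S,2,→)
state=S head=1 tape=2[1]21_   (S,1)→(R,2,←)
state=R head=0 tape=[2]221_   (R,2)→(R,1,·)
state=R head=0 tape=[1]221_   (R,1)→(Q,2,·)
state=Q head=0 tape=[2]221_   (Q,2)→(S,_,→)
state=S head=1 tape=_[2]21_   (S,2)→(S,2,→)
state=S head=2 tape=_2[2]1_   (S,2)→(S,2,→)
state=S head=3 tape=_22[1]_   (S,1)→(R,2,←)
state=R head=2 tape=_2[2]2_   (R,2)→(R,1,·)
state=R head=2 tape=_2[1]2_   (R,1)→(Q,2,·)
state=Q head=2 tape=_2[2]2_   (Q,2)→(S,_,→)
state=S head=3 tape=_2_[2]_   (S,2)→(S,2,→)
state=S head=4 tape=_2_2[_]   (S,_)→(H,_,·)
state=H head=4 tape=_2_2[_]
Cell 3 holds 2 when M halts.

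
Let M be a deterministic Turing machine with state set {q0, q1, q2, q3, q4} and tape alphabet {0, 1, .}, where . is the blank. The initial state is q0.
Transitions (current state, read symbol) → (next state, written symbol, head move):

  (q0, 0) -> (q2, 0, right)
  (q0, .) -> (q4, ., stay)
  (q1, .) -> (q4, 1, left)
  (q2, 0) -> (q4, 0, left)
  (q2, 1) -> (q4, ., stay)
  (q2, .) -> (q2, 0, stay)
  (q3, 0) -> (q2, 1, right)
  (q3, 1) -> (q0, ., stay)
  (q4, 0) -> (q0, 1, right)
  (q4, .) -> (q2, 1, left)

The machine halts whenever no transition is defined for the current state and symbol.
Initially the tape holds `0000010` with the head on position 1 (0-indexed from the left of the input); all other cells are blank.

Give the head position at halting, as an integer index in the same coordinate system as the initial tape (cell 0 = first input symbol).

3

state=q0 head=1 tape=0[0]00010   (q0,0)→(q2,0,right)
state=q2 head=2 tape=00[0]0010   (q2,0)→(q4,0,left)
state=q4 head=1 tape=0[0]00010   (q4,0)→(q0,1,right)
state=q0 head=2 tape=01[0]0010   (q0,0)→(q2,0,right)
state=q2 head=3 tape=010[0]010   (q2,0)→(q4,0,left)
state=q4 head=2 tape=01[0]0010   (q4,0)→(q0,1,right)
state=q0 head=3 tape=011[0]010   (q0,0)→(q2,0,right)
state=q2 head=4 tape=0110[0]10   (q2,0)→(q4,0,left)
state=q4 head=3 tape=011[0]010   (q4,0)→(q0,1,right)
state=q0 head=4 tape=0111[0]10   (q0,0)→(q2,0,right)
state=q2 head=5 tape=01110[1]0   (q2,1)→(q4,.,stay)
state=q4 head=5 tape=01110[.]0   (q4,.)→(q2,1,left)
state=q2 head=4 tape=0111[0]10   (q2,0)→(q4,0,left)
state=q4 head=3 tape=011[1]010
At halt the head is at cell 3.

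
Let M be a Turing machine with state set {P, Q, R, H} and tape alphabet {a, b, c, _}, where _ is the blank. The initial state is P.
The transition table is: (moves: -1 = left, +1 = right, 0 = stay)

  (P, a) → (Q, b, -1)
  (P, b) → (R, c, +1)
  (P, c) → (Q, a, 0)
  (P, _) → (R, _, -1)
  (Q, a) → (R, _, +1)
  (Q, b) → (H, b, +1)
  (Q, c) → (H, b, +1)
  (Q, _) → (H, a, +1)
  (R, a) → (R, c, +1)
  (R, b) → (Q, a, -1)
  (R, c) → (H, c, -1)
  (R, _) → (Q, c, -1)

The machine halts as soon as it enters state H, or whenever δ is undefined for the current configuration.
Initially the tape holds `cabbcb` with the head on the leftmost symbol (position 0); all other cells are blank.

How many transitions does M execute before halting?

5

P | [c]abbcb   read c → write a, move 0, go to Q
Q | [a]abbcb   read a → write _, move +1, go to R
R | _[a]bbcb   read a → write c, move +1, go to R
R | _c[b]bcb   read b → write a, move -1, go to Q
Q | _[c]abcb   read c → write b, move +1, go to H
H | _b[a]bcb
M halts after 5 transitions.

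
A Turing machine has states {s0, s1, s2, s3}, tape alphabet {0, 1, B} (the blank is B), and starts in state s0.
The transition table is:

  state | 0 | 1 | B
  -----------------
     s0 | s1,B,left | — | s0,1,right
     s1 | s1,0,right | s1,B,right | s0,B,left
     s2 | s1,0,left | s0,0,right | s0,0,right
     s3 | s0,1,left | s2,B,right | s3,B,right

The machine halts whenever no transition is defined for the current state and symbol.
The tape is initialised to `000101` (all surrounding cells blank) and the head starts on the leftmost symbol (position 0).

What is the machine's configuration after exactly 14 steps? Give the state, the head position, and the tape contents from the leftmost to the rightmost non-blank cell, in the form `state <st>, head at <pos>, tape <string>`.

state s0, head at 2, tape 1111B101

s0 | BB[0]00101   read 0 → write B, move left, go to s1
s1 | B[B]B00101   read B → write B, move left, go to s0
s0 | [B]BB00101   read B → write 1, move right, go to s0
s0 | 1[B]B00101   read B → write 1, move right, go to s0
s0 | 11[B]00101   read B → write 1, move right, go to s0
s0 | 111[0]0101   read 0 → write B, move left, go to s1
s1 | 11[1]B0101   read 1 → write B, move right, go to s1
s1 | 11B[B]0101   read B → write B, move left, go to s0
s0 | 11[B]B0101   read B → write 1, move right, go to s0
s0 | 111[B]0101   read B → write 1, move right, go to s0
s0 | 1111[0]101   read 0 → write B, move left, go to s1
s1 | 111[1]B101   read 1 → write B, move right, go to s1
s1 | 111B[B]101   read B → write B, move left, go to s0
s0 | 111[B]B101   read B → write 1, move right, go to s0
s0 | 1111[B]101
After 14 steps: state s0, head at 2, tape 1111B101.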